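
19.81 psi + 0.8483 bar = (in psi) 32.11. Check: 1 psi = 6894.7573 Pa, so 19.81 psi = 19.81 * 6894.7573 = 136585.14 Pa. 1 bar = 100000 Pa, so 0.8483 bar = 0.8483 * 100000 = 84830 Pa. Sum: 136585.14 + 84830 = 221415.14 Pa. 1 psi = 6894.7573 Pa, so 221415.14 Pa = 221415.14 / 6894.7573 = 32.113551 psi ≈ 32.11 psi (4 s.f.).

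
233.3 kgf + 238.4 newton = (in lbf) 567.9. Check: 1 kgf = 9.80665 N, so 233.3 kgf = 233.3 * 9.80665 = 2287.8914 N. 238.4 newton = 238.4 N. Sum: 2287.8914 + 238.4 = 2526.2914 N. 1 lbf = 4.4482216 N, so 2526.2914 N = 2526.2914 / 4.4482216 = 567.93291 lbf ≈ 567.9 lbf (4 s.f.).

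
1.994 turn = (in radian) 1 turn = 6.2831853 rad, so 1.994 turn = 1.994 * 6.2831853 = 12.528672 rad. 12.528672 rad = 12.528672 radian ≈ 12.53 radian (4 s.f.). Final answer: 12.53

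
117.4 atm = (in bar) 119. Check: 1 atm = 101325 Pa, so 117.4 atm = 117.4 * 101325 = 11895555 Pa. 1 bar = 100000 Pa, so 11895555 Pa = 11895555 / 100000 = 118.95555 bar ≈ 119 bar (4 s.f.).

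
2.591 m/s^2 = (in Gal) 1 Gal = 0.01 m/s^2, so 2.591 m/s^2 = 2.591 / 0.01 = 259.1 Gal. Final answer: 259.1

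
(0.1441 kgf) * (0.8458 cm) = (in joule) 1 kgf = 9.80665 N, so 0.1441 kgf = 0.1441 * 9.80665 = 1.4131383 N. 1 cm = 0.01 m, so 0.8458 cm = 0.8458 * 0.01 = 0.008458 m. Combine: 1.4131383 N * 0.008458 m = 0.011952323 J. 0.011952323 J = 0.011952323 joule ≈ 0.01195 joule (4 s.f.). Final answer: 0.01195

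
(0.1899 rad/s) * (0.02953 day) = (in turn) 77.11. Check: 0.1899 rad/s is already in rad/s. 1 day = 86400 s, so 0.02953 day = 0.02953 * 86400 = 2551.392 s. Combine: 0.1899 rad/s * 2551.392 s = 484.50934 rad. 1 turn = 6.2831853 rad, so 484.50934 rad = 484.50934 / 6.2831853 = 77.112057 turn ≈ 77.11 turn (4 s.f.).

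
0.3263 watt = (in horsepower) 0.0004376. Check: 0.3263 watt = 0.3263 W. 1 horsepower = 745.69987 W, so 0.3263 W = 0.3263 / 745.69987 = 0.00043757551 horsepower ≈ 0.0004376 horsepower (4 s.f.).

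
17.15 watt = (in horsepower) 17.15 watt = 17.15 W. 1 horsepower = 745.69987 W, so 17.15 W = 17.15 / 745.69987 = 0.022998529 horsepower ≈ 0.023 horsepower (4 s.f.). Final answer: 0.023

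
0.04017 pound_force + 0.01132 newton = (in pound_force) 0.04271. Check: 1 pound_force = 4.4482216 N, so 0.04017 pound_force = 0.04017 * 4.4482216 = 0.17868506 N. 0.01132 newton = 0.01132 N. Sum: 0.17868506 + 0.01132 = 0.19000506 N. 1 pound_force = 4.4482216 N, so 0.19000506 N = 0.19000506 / 4.4482216 = 0.042714837 pound_force ≈ 0.04271 pound_force (4 s.f.).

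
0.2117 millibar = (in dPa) 1 millibar = 100 Pa, so 0.2117 millibar = 0.2117 * 100 = 21.17 Pa. 1 dPa = 0.1 Pa, so 21.17 Pa = 21.17 / 0.1 = 211.7 dPa. Final answer: 211.7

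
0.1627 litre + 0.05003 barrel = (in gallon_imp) 1.785. Check: 1 litre = 0.001 m^3, so 0.1627 litre = 0.1627 * 0.001 = 0.0001627 m^3. 1 barrel = 0.15898729 m^3, so 0.05003 barrel = 0.05003 * 0.15898729 = 0.0079541344 m^3. Sum: 0.0001627 + 0.0079541344 = 0.0081168344 m^3. 1 gallon_imp = 0.00454609 m^3, so 0.0081168344 m^3 = 0.0081168344 / 0.00454609 = 1.785454 gallon_imp ≈ 1.785 gallon_imp (4 s.f.).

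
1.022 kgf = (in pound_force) 2.253. Check: 1 kgf = 9.80665 N, so 1.022 kgf = 1.022 * 9.80665 = 10.022396 N. 1 pound_force = 4.4482216 N, so 10.022396 N = 10.022396 / 4.4482216 = 2.2531243 pound_force ≈ 2.253 pound_force (4 s.f.).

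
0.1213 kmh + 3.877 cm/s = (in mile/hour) 1 kmh = 0.27777778 m/s, so 0.1213 kmh = 0.1213 * 0.27777778 = 0.033694444 m/s. 1 cm/s = 0.01 m/s, so 3.877 cm/s = 3.877 * 0.01 = 0.03877 m/s. Sum: 0.033694444 + 0.03877 = 0.072464444 m/s. 1 mile/hour = 0.44704 m/s, so 0.072464444 m/s = 0.072464444 / 0.44704 = 0.16209835 mile/hour ≈ 0.1621 mile/hour (4 s.f.). Final answer: 0.1621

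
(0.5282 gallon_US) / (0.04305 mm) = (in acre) 1 gallon_US = 0.0037854118 m^3, so 0.5282 gallon_US = 0.5282 * 0.0037854118 = 0.0019994545 m^3. 1 mm = 0.001 m, so 0.04305 mm = 0.04305 * 0.001 = 4.305e-05 m. Combine: 0.0019994545 m^3 / 4.305e-05 m = 46.444936 m^2. 1 acre = 4046.8564 m^2, so 46.444936 m^2 = 46.444936 / 4046.8564 = 0.011476794 acre ≈ 0.01148 acre (4 s.f.). Final answer: 0.01148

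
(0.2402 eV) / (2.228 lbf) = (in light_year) 4.104e-37. Check: 1 eV = 1.6021766e-19 J, so 0.2402 eV = 0.2402 * 1.6021766e-19 = 3.8484283e-20 J. 1 lbf = 4.4482216 N, so 2.228 lbf = 2.228 * 4.4482216 = 9.9106378 N. Combine: 3.8484283e-20 J / 9.9106378 N = 3.8831288e-21 m. 1 light_year = 9.4607305e+15 m, so 3.8831288e-21 m = 3.8831288e-21 / 9.4607305e+15 = 4.1044704e-37 light_year ≈ 4.104e-37 light_year (4 s.f.).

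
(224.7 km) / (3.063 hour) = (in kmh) 73.36. Check: 1 km = 1000 m, so 224.7 km = 224.7 * 1000 = 224700 m. 1 hour = 3600 s, so 3.063 hour = 3.063 * 3600 = 11026.8 s. Combine: 224700 m / 11026.8 s = 20.377625 m/s. 1 kmh = 0.27777778 m/s, so 20.377625 m/s = 20.377625 / 0.27777778 = 73.359452 kmh ≈ 73.36 kmh (4 s.f.).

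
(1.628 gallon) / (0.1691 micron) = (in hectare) 3.644. Check: 1 gallon = 0.0037854118 m^3, so 1.628 gallon = 1.628 * 0.0037854118 = 0.0061626504 m^3. 1 micron = 1e-06 m, so 0.1691 micron = 0.1691 * 1e-06 = 1.691e-07 m. Combine: 0.0061626504 m^3 / 1.691e-07 m = 36443.822 m^2. 1 hectare = 10000 m^2, so 36443.822 m^2 = 36443.822 / 10000 = 3.6443822 hectare ≈ 3.644 hectare (4 s.f.).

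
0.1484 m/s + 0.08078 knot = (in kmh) 0.1484 m/s is already in m/s. 1 knot = 0.51444444 m/s, so 0.08078 knot = 0.08078 * 0.51444444 = 0.041556822 m/s. Sum: 0.1484 + 0.041556822 = 0.18995682 m/s. 1 kmh = 0.27777778 m/s, so 0.18995682 m/s = 0.18995682 / 0.27777778 = 0.68384456 kmh ≈ 0.6838 kmh (4 s.f.). Final answer: 0.6838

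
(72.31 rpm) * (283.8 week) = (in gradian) 1 rpm = 0.10471976 rad/s, so 72.31 rpm = 72.31 * 0.10471976 = 7.5722855 rad/s. 1 week = 604800 s, so 283.8 week = 283.8 * 604800 = 1.7164224e+08 s. Combine: 7.5722855 rad/s * 1.7164224e+08 s = 1.299724e+09 rad. 1 gradian = 0.015707963 rad, so 1.299724e+09 rad = 1.299724e+09 / 0.015707963 = 8.2743002e+10 gradian ≈ 8.274e+10 gradian (4 s.f.). Final answer: 8.274e+10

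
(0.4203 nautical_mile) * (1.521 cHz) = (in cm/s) 1 nautical_mile = 1852 m, so 0.4203 nautical_mile = 0.4203 * 1852 = 778.3956 m. 1 cHz = 0.01 Hz, so 1.521 cHz = 1.521 * 0.01 = 0.01521 Hz. Combine: 778.3956 m * 0.01521 Hz = 11.839397 m/s. 1 cm/s = 0.01 m/s, so 11.839397 m/s = 11.839397 / 0.01 = 1183.9397 cm/s ≈ 1184 cm/s (4 s.f.). Final answer: 1184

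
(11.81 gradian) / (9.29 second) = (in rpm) 1 gradian = 0.015707963 rad, so 11.81 gradian = 11.81 * 0.015707963 = 0.18551105 rad. 9.29 second = 9.29 s. Combine: 0.18551105 rad / 9.29 s = 0.019968896 rad/s. 1 rpm = 0.10471976 rad/s, so 0.019968896 rad/s = 0.019968896 / 0.10471976 = 0.19068891 rpm ≈ 0.1907 rpm (4 s.f.). Final answer: 0.1907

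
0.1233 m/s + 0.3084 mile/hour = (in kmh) 0.9402. Check: 0.1233 m/s is already in m/s. 1 mile/hour = 0.44704 m/s, so 0.3084 mile/hour = 0.3084 * 0.44704 = 0.13786714 m/s. Sum: 0.1233 + 0.13786714 = 0.26116714 m/s. 1 kmh = 0.27777778 m/s, so 0.26116714 m/s = 0.26116714 / 0.27777778 = 0.94020169 kmh ≈ 0.9402 kmh (4 s.f.).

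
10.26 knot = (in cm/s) 1 knot = 0.51444444 m/s, so 10.26 knot = 10.26 * 0.51444444 = 5.2782 m/s. 1 cm/s = 0.01 m/s, so 5.2782 m/s = 5.2782 / 0.01 = 527.82 cm/s ≈ 527.8 cm/s (4 s.f.). Final answer: 527.8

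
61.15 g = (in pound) 0.1348. Check: 1 g = 0.001 kg, so 61.15 g = 61.15 * 0.001 = 0.06115 kg. 1 pound = 0.45359237 kg, so 0.06115 kg = 0.06115 / 0.45359237 = 0.13481267 pound ≈ 0.1348 pound (4 s.f.).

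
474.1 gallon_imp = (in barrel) 13.56. Check: 1 gallon_imp = 0.00454609 m^3, so 474.1 gallon_imp = 474.1 * 0.00454609 = 2.1553013 m^3. 1 barrel = 0.15898729 m^3, so 2.1553013 m^3 = 2.1553013 / 0.15898729 = 13.556437 barrel ≈ 13.56 barrel (4 s.f.).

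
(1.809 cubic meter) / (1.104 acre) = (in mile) 1.809 cubic meter = 1.809 m^3. 1 acre = 4046.8564 m^2, so 1.104 acre = 1.104 * 4046.8564 = 4467.7295 m^2. Combine: 1.809 m^3 / 4467.7295 m^2 = 0.00040490365 m. 1 mile = 1609.344 m, so 0.00040490365 m = 0.00040490365 / 1609.344 = 2.5159547e-07 mile ≈ 2.516e-07 mile (4 s.f.). Final answer: 2.516e-07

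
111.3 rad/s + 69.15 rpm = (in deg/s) 6792. Check: 111.3 rad/s is already in rad/s. 1 rpm = 0.10471976 rad/s, so 69.15 rpm = 69.15 * 0.10471976 = 7.2413711 rad/s. Sum: 111.3 + 7.2413711 = 118.54137 rad/s. 1 deg/s = 0.017453293 rad/s, so 118.54137 rad/s = 118.54137 / 0.017453293 = 6791.9203 deg/s ≈ 6792 deg/s (4 s.f.).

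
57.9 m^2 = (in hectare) 1 hectare = 10000 m^2, so 57.9 m^2 = 57.9 / 10000 = 0.00579 hectare. Final answer: 0.00579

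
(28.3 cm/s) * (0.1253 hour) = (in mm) 1.277e+05. Check: 1 cm/s = 0.01 m/s, so 28.3 cm/s = 28.3 * 0.01 = 0.283 m/s. 1 hour = 3600 s, so 0.1253 hour = 0.1253 * 3600 = 451.08 s. Combine: 0.283 m/s * 451.08 s = 127.65564 m. 1 mm = 0.001 m, so 127.65564 m = 127.65564 / 0.001 = 127655.64 mm ≈ 1.277e+05 mm (4 s.f.).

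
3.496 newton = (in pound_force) 3.496 newton = 3.496 N. 1 pound_force = 4.4482216 N, so 3.496 N = 3.496 / 4.4482216 = 0.78593207 pound_force ≈ 0.7859 pound_force (4 s.f.). Final answer: 0.7859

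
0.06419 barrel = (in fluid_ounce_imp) 1 barrel = 0.15898729 m^3, so 0.06419 barrel = 0.06419 * 0.15898729 = 0.010205394 m^3. 1 fluid_ounce_imp = 2.8413063e-05 m^3, so 0.010205394 m^3 = 0.010205394 / 2.8413063e-05 = 359.17967 fluid_ounce_imp ≈ 359.2 fluid_ounce_imp (4 s.f.). Final answer: 359.2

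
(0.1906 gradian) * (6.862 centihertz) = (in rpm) 1 gradian = 0.015707963 rad, so 0.1906 gradian = 0.1906 * 0.015707963 = 0.0029939378 rad. 1 centihertz = 0.01 Hz, so 6.862 centihertz = 6.862 * 0.01 = 0.06862 Hz. Combine: 0.0029939378 rad * 0.06862 Hz = 0.00020544401 rad/s. 1 rpm = 0.10471976 rad/s, so 0.00020544401 rad/s = 0.00020544401 / 0.10471976 = 0.0019618458 rpm ≈ 0.001962 rpm (4 s.f.). Final answer: 0.001962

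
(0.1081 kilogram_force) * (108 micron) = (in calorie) 2.736e-05. Check: 1 kilogram_force = 9.80665 N, so 0.1081 kilogram_force = 0.1081 * 9.80665 = 1.0600989 N. 1 micron = 1e-06 m, so 108 micron = 108 * 1e-06 = 0.000108 m. Combine: 1.0600989 N * 0.000108 m = 0.00011449068 J. 1 calorie = 4.184 J, so 0.00011449068 J = 0.00011449068 / 4.184 = 2.7363929e-05 calorie ≈ 2.736e-05 calorie (4 s.f.).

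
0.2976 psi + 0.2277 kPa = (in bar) 0.0228. Check: 1 psi = 6894.7573 Pa, so 0.2976 psi = 0.2976 * 6894.7573 = 2051.8798 Pa. 1 kPa = 1000 Pa, so 0.2277 kPa = 0.2277 * 1000 = 227.7 Pa. Sum: 2051.8798 + 227.7 = 2279.5798 Pa. 1 bar = 100000 Pa, so 2279.5798 Pa = 2279.5798 / 100000 = 0.022795798 bar ≈ 0.0228 bar (4 s.f.).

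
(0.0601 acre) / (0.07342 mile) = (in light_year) 1 acre = 4046.8564 m^2, so 0.0601 acre = 0.0601 * 4046.8564 = 243.21607 m^2. 1 mile = 1609.344 m, so 0.07342 mile = 0.07342 * 1609.344 = 118.15804 m. Combine: 243.21607 m^2 / 118.15804 m = 2.0583963 m. 1 light_year = 9.4607305e+15 m, so 2.0583963 m = 2.0583963 / 9.4607305e+15 = 2.1757267e-16 light_year ≈ 2.176e-16 light_year (4 s.f.). Final answer: 2.176e-16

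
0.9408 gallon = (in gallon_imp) 1 gallon = 0.0037854118 m^3, so 0.9408 gallon = 0.9408 * 0.0037854118 = 0.0035613154 m^3. 1 gallon_imp = 0.00454609 m^3, so 0.0035613154 m^3 = 0.0035613154 / 0.00454609 = 0.78337987 gallon_imp ≈ 0.7834 gallon_imp (4 s.f.). Final answer: 0.7834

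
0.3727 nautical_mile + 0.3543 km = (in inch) 1 nautical_mile = 1852 m, so 0.3727 nautical_mile = 0.3727 * 1852 = 690.2404 m. 1 km = 1000 m, so 0.3543 km = 0.3543 * 1000 = 354.3 m. Sum: 690.2404 + 354.3 = 1044.5404 m. 1 inch = 0.0254 m, so 1044.5404 m = 1044.5404 / 0.0254 = 41123.638 inch ≈ 4.112e+04 inch (4 s.f.). Final answer: 4.112e+04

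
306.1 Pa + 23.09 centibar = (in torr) 306.1 Pa is already in Pa. 1 centibar = 1000 Pa, so 23.09 centibar = 23.09 * 1000 = 23090 Pa. Sum: 306.1 + 23090 = 23396.1 Pa. 1 torr = 133.32237 Pa, so 23396.1 Pa = 23396.1 / 133.32237 = 175.48518 torr ≈ 175.5 torr (4 s.f.). Final answer: 175.5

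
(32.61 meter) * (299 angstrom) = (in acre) 32.61 meter = 32.61 m. 1 angstrom = 1e-10 m, so 299 angstrom = 299 * 1e-10 = 2.99e-08 m. Combine: 32.61 m * 2.99e-08 m = 9.75039e-07 m^2. 1 acre = 4046.8564 m^2, so 9.75039e-07 m^2 = 9.75039e-07 / 4046.8564 = 2.4093738e-10 acre ≈ 2.409e-10 acre (4 s.f.). Final answer: 2.409e-10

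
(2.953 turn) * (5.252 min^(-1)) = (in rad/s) 1.624. Check: 1 turn = 6.2831853 rad, so 2.953 turn = 2.953 * 6.2831853 = 18.554246 rad. 1 min^(-1) = 0.016666667 Hz, so 5.252 min^(-1) = 5.252 * 0.016666667 = 0.087533333 Hz. Combine: 18.554246 rad * 0.087533333 Hz = 1.624115 rad/s. Result: 1.624115 rad/s ≈ 1.624 rad/s (4 s.f.).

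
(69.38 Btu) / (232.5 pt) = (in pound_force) 2.006e+05. Check: 1 Btu = 1055.0559 J, so 69.38 Btu = 69.38 * 1055.0559 = 73199.775 J. 1 pt = 0.00035277778 m, so 232.5 pt = 232.5 * 0.00035277778 = 0.082020833 m. Combine: 73199.775 J / 0.082020833 m = 892453.44 N. 1 pound_force = 4.4482216 N, so 892453.44 N = 892453.44 / 4.4482216 = 200631.52 pound_force ≈ 2.006e+05 pound_force (4 s.f.).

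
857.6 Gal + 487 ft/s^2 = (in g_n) 1 Gal = 0.01 m/s^2, so 857.6 Gal = 857.6 * 0.01 = 8.576 m/s^2. 1 ft/s^2 = 0.3048 m/s^2, so 487 ft/s^2 = 487 * 0.3048 = 148.4376 m/s^2. Sum: 8.576 + 148.4376 = 157.0136 m/s^2. 1 g_n = 9.80665 m/s^2, so 157.0136 m/s^2 = 157.0136 / 9.80665 = 16.010931 g_n ≈ 16.01 g_n (4 s.f.). Final answer: 16.01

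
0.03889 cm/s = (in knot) 0.000756. Check: 1 cm/s = 0.01 m/s, so 0.03889 cm/s = 0.03889 * 0.01 = 0.0003889 m/s. 1 knot = 0.51444444 m/s, so 0.0003889 m/s = 0.0003889 / 0.51444444 = 0.00075596112 knot ≈ 0.000756 knot (4 s.f.).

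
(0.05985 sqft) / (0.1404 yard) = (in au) 1 sqft = 0.09290304 m^2, so 0.05985 sqft = 0.05985 * 0.09290304 = 0.0055602469 m^2. 1 yard = 0.9144 m, so 0.1404 yard = 0.1404 * 0.9144 = 0.12838176 m. Combine: 0.0055602469 m^2 / 0.12838176 m = 0.043310256 m. 1 au = 1.4959787e+11 m, so 0.043310256 m = 0.043310256 / 1.4959787e+11 = 2.8951118e-13 au ≈ 2.895e-13 au (4 s.f.). Final answer: 2.895e-13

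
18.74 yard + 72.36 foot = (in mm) 1 yard = 0.9144 m, so 18.74 yard = 18.74 * 0.9144 = 17.135856 m. 1 foot = 0.3048 m, so 72.36 foot = 72.36 * 0.3048 = 22.055328 m. Sum: 17.135856 + 22.055328 = 39.191184 m. 1 mm = 0.001 m, so 39.191184 m = 39.191184 / 0.001 = 39191.184 mm ≈ 3.919e+04 mm (4 s.f.). Final answer: 3.919e+04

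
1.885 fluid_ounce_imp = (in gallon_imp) 1 fluid_ounce_imp = 2.8413063e-05 m^3, so 1.885 fluid_ounce_imp = 1.885 * 2.8413063e-05 = 5.3558623e-05 m^3. 1 gallon_imp = 0.00454609 m^3, so 5.3558623e-05 m^3 = 5.3558623e-05 / 0.00454609 = 0.01178125 gallon_imp ≈ 0.01178 gallon_imp (4 s.f.). Final answer: 0.01178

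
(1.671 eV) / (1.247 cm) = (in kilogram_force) 1 eV = 1.6021766e-19 J, so 1.671 eV = 1.671 * 1.6021766e-19 = 2.6772372e-19 J. 1 cm = 0.01 m, so 1.247 cm = 1.247 * 0.01 = 0.01247 m. Combine: 2.6772372e-19 J / 0.01247 m = 2.1469424e-17 N. 1 kilogram_force = 9.80665 N, so 2.1469424e-17 N = 2.1469424e-17 / 9.80665 = 2.189272e-18 kilogram_force ≈ 2.189e-18 kilogram_force (4 s.f.). Final answer: 2.189e-18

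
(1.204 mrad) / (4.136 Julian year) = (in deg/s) 5.285e-10. Check: 1 mrad = 0.001 rad, so 1.204 mrad = 1.204 * 0.001 = 0.001204 rad. 1 Julian year = 31557600 s, so 4.136 Julian year = 4.136 * 31557600 = 1.3052223e+08 s. Combine: 0.001204 rad / 1.3052223e+08 s = 9.224482e-12 rad/s. 1 deg/s = 0.017453293 rad/s, so 9.224482e-12 rad/s = 9.224482e-12 / 0.017453293 = 5.2852389e-10 deg/s ≈ 5.285e-10 deg/s (4 s.f.).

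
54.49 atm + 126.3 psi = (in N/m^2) 1 atm = 101325 Pa, so 54.49 atm = 54.49 * 101325 = 5521199.2 Pa. 1 psi = 6894.7573 Pa, so 126.3 psi = 126.3 * 6894.7573 = 870807.85 Pa. Sum: 5521199.2 + 870807.85 = 6392007.1 Pa. 6392007.1 Pa = 6392007.1 N/m^2 ≈ 6.392e+06 N/m^2 (4 s.f.). Final answer: 6.392e+06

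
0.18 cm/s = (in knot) 1 cm/s = 0.01 m/s, so 0.18 cm/s = 0.18 * 0.01 = 0.0018 m/s. 1 knot = 0.51444444 m/s, so 0.0018 m/s = 0.0018 / 0.51444444 = 0.0034989201 knot ≈ 0.003499 knot (4 s.f.). Final answer: 0.003499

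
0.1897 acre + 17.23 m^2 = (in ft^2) 1 acre = 4046.8564 m^2, so 0.1897 acre = 0.1897 * 4046.8564 = 767.68866 m^2. 17.23 m^2 is already in m^2. Sum: 767.68866 + 17.23 = 784.91866 m^2. 1 ft^2 = 0.09290304 m^2, so 784.91866 m^2 = 784.91866 / 0.09290304 = 8448.7942 ft^2 ≈ 8449 ft^2 (4 s.f.). Final answer: 8449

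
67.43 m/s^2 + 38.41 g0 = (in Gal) 67.43 m/s^2 is already in m/s^2. 1 g0 = 9.80665 m/s^2, so 38.41 g0 = 38.41 * 9.80665 = 376.67343 m/s^2. Sum: 67.43 + 376.67343 = 444.10343 m/s^2. 1 Gal = 0.01 m/s^2, so 444.10343 m/s^2 = 444.10343 / 0.01 = 44410.343 Gal ≈ 4.441e+04 Gal (4 s.f.). Final answer: 4.441e+04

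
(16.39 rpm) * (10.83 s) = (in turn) 2.958. Check: 1 rpm = 0.10471976 rad/s, so 16.39 rpm = 16.39 * 0.10471976 = 1.7163568 rad/s. 10.83 s is already in s. Combine: 1.7163568 rad/s * 10.83 s = 18.588144 rad. 1 turn = 6.2831853 rad, so 18.588144 rad = 18.588144 / 6.2831853 = 2.958395 turn ≈ 2.958 turn (4 s.f.).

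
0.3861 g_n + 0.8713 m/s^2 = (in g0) 0.4749. Check: 1 g_n = 9.80665 m/s^2, so 0.3861 g_n = 0.3861 * 9.80665 = 3.7863476 m/s^2. 0.8713 m/s^2 is already in m/s^2. Sum: 3.7863476 + 0.8713 = 4.6576476 m/s^2. 1 g0 = 9.80665 m/s^2, so 4.6576476 m/s^2 = 4.6576476 / 9.80665 = 0.47494787 g0 ≈ 0.4749 g0 (4 s.f.).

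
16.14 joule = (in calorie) 3.858. Check: 16.14 joule = 16.14 J. 1 calorie = 4.184 J, so 16.14 J = 16.14 / 4.184 = 3.8575526 calorie ≈ 3.858 calorie (4 s.f.).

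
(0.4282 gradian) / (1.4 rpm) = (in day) 1 gradian = 0.015707963 rad, so 0.4282 gradian = 0.4282 * 0.015707963 = 0.0067261499 rad. 1 rpm = 0.10471976 rad/s, so 1.4 rpm = 1.4 * 0.10471976 = 0.14660766 rad/s. Combine: 0.0067261499 rad / 0.14660766 rad/s = 0.045878571 s. 1 day = 86400 s, so 0.045878571 s = 0.045878571 / 86400 = 5.3100198e-07 day ≈ 5.31e-07 day (4 s.f.). Final answer: 5.31e-07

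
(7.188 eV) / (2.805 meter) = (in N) 4.106e-19. Check: 1 eV = 1.6021766e-19 J, so 7.188 eV = 7.188 * 1.6021766e-19 = 1.1516446e-18 J. 2.805 meter = 2.805 m. Combine: 1.1516446e-18 J / 2.805 m = 4.1056847e-19 N. Result: 4.1056847e-19 N ≈ 4.106e-19 N (4 s.f.).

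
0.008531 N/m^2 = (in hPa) 8.531e-05. Check: 0.008531 N/m^2 = 0.008531 Pa. 1 hPa = 100 Pa, so 0.008531 Pa = 0.008531 / 100 = 8.531e-05 hPa.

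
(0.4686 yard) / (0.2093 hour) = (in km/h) 0.002047. Check: 1 yard = 0.9144 m, so 0.4686 yard = 0.4686 * 0.9144 = 0.42848784 m. 1 hour = 3600 s, so 0.2093 hour = 0.2093 * 3600 = 753.48 s. Combine: 0.42848784 m / 753.48 s = 0.00056867845 m/s. 1 km/h = 0.27777778 m/s, so 0.00056867845 m/s = 0.00056867845 / 0.27777778 = 0.0020472424 km/h ≈ 0.002047 km/h (4 s.f.).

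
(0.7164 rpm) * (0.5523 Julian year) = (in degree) 1 rpm = 0.10471976 rad/s, so 0.7164 rpm = 0.7164 * 0.10471976 = 0.075021233 rad/s. 1 Julian year = 31557600 s, so 0.5523 Julian year = 0.5523 * 31557600 = 17429262 s. Combine: 0.075021233 rad/s * 17429262 s = 1307564.8 rad. 1 degree = 0.017453293 rad, so 1307564.8 rad = 1307564.8 / 0.017453293 = 74917942 degree ≈ 7.492e+07 degree (4 s.f.). Final answer: 7.492e+07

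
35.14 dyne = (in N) 1 dyne = 1e-05 N, so 35.14 dyne = 35.14 * 1e-05 = 0.0003514 N. Result: 0.0003514 N. Final answer: 0.0003514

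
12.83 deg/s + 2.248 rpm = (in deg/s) 26.32. Check: 1 deg/s = 0.017453293 rad/s, so 12.83 deg/s = 12.83 * 0.017453293 = 0.22392574 rad/s. 1 rpm = 0.10471976 rad/s, so 2.248 rpm = 2.248 * 0.10471976 = 0.23541001 rad/s. Sum: 0.22392574 + 0.23541001 = 0.45933575 rad/s. 1 deg/s = 0.017453293 rad/s, so 0.45933575 rad/s = 0.45933575 / 0.017453293 = 26.318 deg/s ≈ 26.32 deg/s (4 s.f.).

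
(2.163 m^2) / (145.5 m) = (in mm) 14.87. Check: 2.163 m^2 is already in m^2. 145.5 m is already in m. Combine: 2.163 m^2 / 145.5 m = 0.014865979 m. 1 mm = 0.001 m, so 0.014865979 m = 0.014865979 / 0.001 = 14.865979 mm ≈ 14.87 mm (4 s.f.).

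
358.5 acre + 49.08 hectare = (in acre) 479.8. Check: 1 acre = 4046.8564 m^2, so 358.5 acre = 358.5 * 4046.8564 = 1450798 m^2. 1 hectare = 10000 m^2, so 49.08 hectare = 49.08 * 10000 = 490800 m^2. Sum: 1450798 + 490800 = 1941598 m^2. 1 acre = 4046.8564 m^2, so 1941598 m^2 = 1941598 / 4046.8564 = 479.77932 acre ≈ 479.8 acre (4 s.f.).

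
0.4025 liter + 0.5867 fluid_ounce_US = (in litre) 0.4199. Check: 1 liter = 0.001 m^3, so 0.4025 liter = 0.4025 * 0.001 = 0.0004025 m^3. 1 fluid_ounce_US = 2.957353e-05 m^3, so 0.5867 fluid_ounce_US = 0.5867 * 2.957353e-05 = 1.735079e-05 m^3. Sum: 0.0004025 + 1.735079e-05 = 0.00041985079 m^3. 1 litre = 0.001 m^3, so 0.00041985079 m^3 = 0.00041985079 / 0.001 = 0.41985079 litre ≈ 0.4199 litre (4 s.f.).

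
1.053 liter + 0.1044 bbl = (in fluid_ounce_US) 1 liter = 0.001 m^3, so 1.053 liter = 1.053 * 0.001 = 0.001053 m^3. 1 bbl = 0.15898729 m^3, so 0.1044 bbl = 0.1044 * 0.15898729 = 0.016598274 m^3. Sum: 0.001053 + 0.016598274 = 0.017651274 m^3. 1 fluid_ounce_US = 2.957353e-05 m^3, so 0.017651274 m^3 = 0.017651274 / 2.957353e-05 = 596.86057 fluid_ounce_US ≈ 596.9 fluid_ounce_US (4 s.f.). Final answer: 596.9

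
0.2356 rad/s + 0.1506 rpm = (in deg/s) 0.2356 rad/s is already in rad/s. 1 rpm = 0.10471976 rad/s, so 0.1506 rpm = 0.1506 * 0.10471976 = 0.015770795 rad/s. Sum: 0.2356 + 0.015770795 = 0.2513708 rad/s. 1 deg/s = 0.017453293 rad/s, so 0.2513708 rad/s = 0.2513708 / 0.017453293 = 14.402486 deg/s ≈ 14.4 deg/s (4 s.f.). Final answer: 14.4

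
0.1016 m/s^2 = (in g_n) 0.01036. Check: 1 g_n = 9.80665 m/s^2, so 0.1016 m/s^2 = 0.1016 / 9.80665 = 0.010360317 g_n ≈ 0.01036 g_n (4 s.f.).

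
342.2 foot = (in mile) 0.06481. Check: 1 foot = 0.3048 m, so 342.2 foot = 342.2 * 0.3048 = 104.30256 m. 1 mile = 1609.344 m, so 104.30256 m = 104.30256 / 1609.344 = 0.064810606 mile ≈ 0.06481 mile (4 s.f.).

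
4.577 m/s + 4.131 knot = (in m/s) 6.702. Check: 4.577 m/s is already in m/s. 1 knot = 0.51444444 m/s, so 4.131 knot = 4.131 * 0.51444444 = 2.12517 m/s. Sum: 4.577 + 2.12517 = 6.70217 m/s. Result: 6.70217 m/s ≈ 6.702 m/s (4 s.f.).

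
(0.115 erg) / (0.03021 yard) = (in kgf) 4.245e-08. Check: 1 erg = 1e-07 J, so 0.115 erg = 0.115 * 1e-07 = 1.15e-08 J. 1 yard = 0.9144 m, so 0.03021 yard = 0.03021 * 0.9144 = 0.027624024 m. Combine: 1.15e-08 J / 0.027624024 m = 4.163043e-07 N. 1 kgf = 9.80665 N, so 4.163043e-07 N = 4.163043e-07 / 9.80665 = 4.2451225e-08 kgf ≈ 4.245e-08 kgf (4 s.f.).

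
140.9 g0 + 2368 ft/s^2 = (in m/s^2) 2104. Check: 1 g0 = 9.80665 m/s^2, so 140.9 g0 = 140.9 * 9.80665 = 1381.757 m/s^2. 1 ft/s^2 = 0.3048 m/s^2, so 2368 ft/s^2 = 2368 * 0.3048 = 721.7664 m/s^2. Sum: 1381.757 + 721.7664 = 2103.5234 m/s^2. Result: 2103.5234 m/s^2 ≈ 2104 m/s^2 (4 s.f.).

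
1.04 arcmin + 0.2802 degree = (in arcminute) 1 arcmin = 0.00029088821 rad, so 1.04 arcmin = 1.04 * 0.00029088821 = 0.00030252374 rad. 1 degree = 0.017453293 rad, so 0.2802 degree = 0.2802 * 0.017453293 = 0.0048904126 rad. Sum: 0.00030252374 + 0.0048904126 = 0.0051929363 rad. 1 arcminute = 0.00029088821 rad, so 0.0051929363 rad = 0.0051929363 / 0.00029088821 = 17.852 arcminute ≈ 17.85 arcminute (4 s.f.). Final answer: 17.85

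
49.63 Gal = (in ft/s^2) 1 Gal = 0.01 m/s^2, so 49.63 Gal = 49.63 * 0.01 = 0.4963 m/s^2. 1 ft/s^2 = 0.3048 m/s^2, so 0.4963 m/s^2 = 0.4963 / 0.3048 = 1.6282808 ft/s^2 ≈ 1.628 ft/s^2 (4 s.f.). Final answer: 1.628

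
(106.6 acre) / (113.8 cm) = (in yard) 4.146e+05. Check: 1 acre = 4046.8564 m^2, so 106.6 acre = 106.6 * 4046.8564 = 431394.89 m^2. 1 cm = 0.01 m, so 113.8 cm = 113.8 * 0.01 = 1.138 m. Combine: 431394.89 m^2 / 1.138 m = 379081.63 m. 1 yard = 0.9144 m, so 379081.63 m = 379081.63 / 0.9144 = 414568.71 yard ≈ 4.146e+05 yard (4 s.f.).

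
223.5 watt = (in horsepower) 223.5 watt = 223.5 W. 1 horsepower = 745.69987 W, so 223.5 W = 223.5 / 745.69987 = 0.29971844 horsepower ≈ 0.2997 horsepower (4 s.f.). Final answer: 0.2997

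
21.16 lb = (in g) 9598. Check: 1 lb = 0.45359237 kg, so 21.16 lb = 21.16 * 0.45359237 = 9.5980145 kg. 1 g = 0.001 kg, so 9.5980145 kg = 9.5980145 / 0.001 = 9598.0145 g ≈ 9598 g (4 s.f.).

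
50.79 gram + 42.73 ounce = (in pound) 2.783. Check: 1 gram = 0.001 kg, so 50.79 gram = 50.79 * 0.001 = 0.05079 kg. 1 ounce = 0.028349523 kg, so 42.73 ounce = 42.73 * 0.028349523 = 1.2113751 kg. Sum: 0.05079 + 1.2113751 = 1.2621651 kg. 1 pound = 0.45359237 kg, so 1.2621651 kg = 1.2621651 / 0.45359237 = 2.7825978 pound ≈ 2.783 pound (4 s.f.).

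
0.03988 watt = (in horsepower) 5.348e-05. Check: 0.03988 watt = 0.03988 W. 1 horsepower = 745.69987 W, so 0.03988 W = 0.03988 / 745.69987 = 5.3479961e-05 horsepower ≈ 5.348e-05 horsepower (4 s.f.).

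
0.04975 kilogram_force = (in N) 0.4879. Check: 1 kilogram_force = 9.80665 N, so 0.04975 kilogram_force = 0.04975 * 9.80665 = 0.48788084 N. Result: 0.48788084 N ≈ 0.4879 N (4 s.f.).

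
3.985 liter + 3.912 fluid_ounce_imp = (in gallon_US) 1 liter = 0.001 m^3, so 3.985 liter = 3.985 * 0.001 = 0.003985 m^3. 1 fluid_ounce_imp = 2.8413063e-05 m^3, so 3.912 fluid_ounce_imp = 3.912 * 2.8413063e-05 = 0.0001111519 m^3. Sum: 0.003985 + 0.0001111519 = 0.0040961519 m^3. 1 gallon_US = 0.0037854118 m^3, so 0.0040961519 m^3 = 0.0040961519 / 0.0037854118 = 1.0820889 gallon_US ≈ 1.082 gallon_US (4 s.f.). Final answer: 1.082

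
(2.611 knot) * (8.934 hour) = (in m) 4.32e+04. Check: 1 knot = 0.51444444 m/s, so 2.611 knot = 2.611 * 0.51444444 = 1.3432144 m/s. 1 hour = 3600 s, so 8.934 hour = 8.934 * 3600 = 32162.4 s. Combine: 1.3432144 m/s * 32162.4 s = 43201 m. Result: 43201 m ≈ 4.32e+04 m (4 s.f.).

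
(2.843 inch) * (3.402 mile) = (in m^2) 395.4. Check: 1 inch = 0.0254 m, so 2.843 inch = 2.843 * 0.0254 = 0.0722122 m. 1 mile = 1609.344 m, so 3.402 mile = 3.402 * 1609.344 = 5474.9883 m. Combine: 0.0722122 m * 5474.9883 m = 395.36095 m^2. Result: 395.36095 m^2 ≈ 395.4 m^2 (4 s.f.).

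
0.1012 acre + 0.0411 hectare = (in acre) 0.2028. Check: 1 acre = 4046.8564 m^2, so 0.1012 acre = 0.1012 * 4046.8564 = 409.54187 m^2. 1 hectare = 10000 m^2, so 0.0411 hectare = 0.0411 * 10000 = 411 m^2. Sum: 409.54187 + 411 = 820.54187 m^2. 1 acre = 4046.8564 m^2, so 820.54187 m^2 = 820.54187 / 4046.8564 = 0.20276031 acre ≈ 0.2028 acre (4 s.f.).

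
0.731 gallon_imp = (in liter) 3.323. Check: 1 gallon_imp = 0.00454609 m^3, so 0.731 gallon_imp = 0.731 * 0.00454609 = 0.0033231918 m^3. 1 liter = 0.001 m^3, so 0.0033231918 m^3 = 0.0033231918 / 0.001 = 3.3231918 liter ≈ 3.323 liter (4 s.f.).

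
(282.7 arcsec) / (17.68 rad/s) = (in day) 1 arcsec = 4.8481368e-06 rad, so 282.7 arcsec = 282.7 * 4.8481368e-06 = 0.0013705683 rad. 17.68 rad/s is already in rad/s. Combine: 0.0013705683 rad / 17.68 rad/s = 7.752083e-05 s. 1 day = 86400 s, so 7.752083e-05 s = 7.752083e-05 / 86400 = 8.9723183e-10 day ≈ 8.972e-10 day (4 s.f.). Final answer: 8.972e-10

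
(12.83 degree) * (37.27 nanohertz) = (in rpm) 1 degree = 0.017453293 rad, so 12.83 degree = 12.83 * 0.017453293 = 0.22392574 rad. 1 nanohertz = 1e-09 Hz, so 37.27 nanohertz = 37.27 * 1e-09 = 3.727e-08 Hz. Combine: 0.22392574 rad * 3.727e-08 Hz = 8.3457124e-09 rad/s. 1 rpm = 0.10471976 rad/s, so 8.3457124e-09 rad/s = 8.3457124e-09 / 0.10471976 = 7.9695683e-08 rpm ≈ 7.97e-08 rpm (4 s.f.). Final answer: 7.97e-08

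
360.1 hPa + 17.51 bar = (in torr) 1 hPa = 100 Pa, so 360.1 hPa = 360.1 * 100 = 36010 Pa. 1 bar = 100000 Pa, so 17.51 bar = 17.51 * 100000 = 1751000 Pa. Sum: 36010 + 1751000 = 1787010 Pa. 1 torr = 133.32237 Pa, so 1787010 Pa = 1787010 / 133.32237 = 13403.677 torr ≈ 1.34e+04 torr (4 s.f.). Final answer: 1.34e+04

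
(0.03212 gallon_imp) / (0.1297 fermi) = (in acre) 2.782e+08. Check: 1 gallon_imp = 0.00454609 m^3, so 0.03212 gallon_imp = 0.03212 * 0.00454609 = 0.00014602041 m^3. 1 fermi = 1e-15 m, so 0.1297 fermi = 0.1297 * 1e-15 = 1.297e-16 m. Combine: 0.00014602041 m^3 / 1.297e-16 m = 1.125832e+12 m^2. 1 acre = 4046.8564 m^2, so 1.125832e+12 m^2 = 1.125832e+12 / 4046.8564 = 2.7819915e+08 acre ≈ 2.782e+08 acre (4 s.f.).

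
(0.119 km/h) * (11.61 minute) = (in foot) 75.55. Check: 1 km/h = 0.27777778 m/s, so 0.119 km/h = 0.119 * 0.27777778 = 0.033055556 m/s. 1 minute = 60 s, so 11.61 minute = 11.61 * 60 = 696.6 s. Combine: 0.033055556 m/s * 696.6 s = 23.0265 m. 1 foot = 0.3048 m, so 23.0265 m = 23.0265 / 0.3048 = 75.54626 foot ≈ 75.55 foot (4 s.f.).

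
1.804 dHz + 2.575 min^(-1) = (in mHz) 223.3. Check: 1 dHz = 0.1 Hz, so 1.804 dHz = 1.804 * 0.1 = 0.1804 Hz. 1 min^(-1) = 0.016666667 Hz, so 2.575 min^(-1) = 2.575 * 0.016666667 = 0.042916667 Hz. Sum: 0.1804 + 0.042916667 = 0.22331667 Hz. 1 mHz = 0.001 Hz, so 0.22331667 Hz = 0.22331667 / 0.001 = 223.31667 mHz ≈ 223.3 mHz (4 s.f.).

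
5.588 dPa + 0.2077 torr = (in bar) 1 dPa = 0.1 Pa, so 5.588 dPa = 5.588 * 0.1 = 0.5588 Pa. 1 torr = 133.32237 Pa, so 0.2077 torr = 0.2077 * 133.32237 = 27.691056 Pa. Sum: 0.5588 + 27.691056 = 28.249856 Pa. 1 bar = 100000 Pa, so 28.249856 Pa = 28.249856 / 100000 = 0.00028249856 bar ≈ 0.0002825 bar (4 s.f.). Final answer: 0.0002825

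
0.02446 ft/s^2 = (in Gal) 1 ft/s^2 = 0.3048 m/s^2, so 0.02446 ft/s^2 = 0.02446 * 0.3048 = 0.007455408 m/s^2. 1 Gal = 0.01 m/s^2, so 0.007455408 m/s^2 = 0.007455408 / 0.01 = 0.7455408 Gal ≈ 0.7455 Gal (4 s.f.). Final answer: 0.7455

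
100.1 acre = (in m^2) 4.051e+05. Check: 1 acre = 4046.8564 m^2, so 100.1 acre = 100.1 * 4046.8564 = 405090.33 m^2. Result: 405090.33 m^2 ≈ 4.051e+05 m^2 (4 s.f.).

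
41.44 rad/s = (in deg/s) 1 deg/s = 0.017453293 rad/s, so 41.44 rad/s = 41.44 / 0.017453293 = 2374.3371 deg/s ≈ 2374 deg/s (4 s.f.). Final answer: 2374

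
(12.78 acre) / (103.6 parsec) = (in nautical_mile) 1 acre = 4046.8564 m^2, so 12.78 acre = 12.78 * 4046.8564 = 51718.825 m^2. 1 parsec = 3.0856776e+16 m, so 103.6 parsec = 103.6 * 3.0856776e+16 = 3.196762e+18 m. Combine: 51718.825 m^2 / 3.196762e+18 m = 1.6178504e-14 m. 1 nautical_mile = 1852 m, so 1.6178504e-14 m = 1.6178504e-14 / 1852 = 8.7356931e-18 nautical_mile ≈ 8.736e-18 nautical_mile (4 s.f.). Final answer: 8.736e-18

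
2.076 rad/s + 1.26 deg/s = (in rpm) 20.03. Check: 2.076 rad/s is already in rad/s. 1 deg/s = 0.017453293 rad/s, so 1.26 deg/s = 1.26 * 0.017453293 = 0.021991149 rad/s. Sum: 2.076 + 0.021991149 = 2.0979911 rad/s. 1 rpm = 0.10471976 rad/s, so 2.0979911 rad/s = 2.0979911 / 0.10471976 = 20.03434 rpm ≈ 20.03 rpm (4 s.f.).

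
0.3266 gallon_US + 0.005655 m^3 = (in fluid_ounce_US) 1 gallon_US = 0.0037854118 m^3, so 0.3266 gallon_US = 0.3266 * 0.0037854118 = 0.0012363155 m^3. 0.005655 m^3 is already in m^3. Sum: 0.0012363155 + 0.005655 = 0.0068913155 m^3. 1 fluid_ounce_US = 2.957353e-05 m^3, so 0.0068913155 m^3 = 0.0068913155 / 2.957353e-05 = 233.0231 fluid_ounce_US ≈ 233 fluid_ounce_US (4 s.f.). Final answer: 233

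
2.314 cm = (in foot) 1 cm = 0.01 m, so 2.314 cm = 2.314 * 0.01 = 0.02314 m. 1 foot = 0.3048 m, so 0.02314 m = 0.02314 / 0.3048 = 0.075918635 foot ≈ 0.07592 foot (4 s.f.). Final answer: 0.07592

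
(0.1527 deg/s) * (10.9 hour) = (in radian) 1 deg/s = 0.017453293 rad/s, so 0.1527 deg/s = 0.1527 * 0.017453293 = 0.0026651178 rad/s. 1 hour = 3600 s, so 10.9 hour = 10.9 * 3600 = 39240 s. Combine: 0.0026651178 rad/s * 39240 s = 104.57922 rad. 104.57922 rad = 104.57922 radian ≈ 104.6 radian (4 s.f.). Final answer: 104.6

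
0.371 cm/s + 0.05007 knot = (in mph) 0.06592. Check: 1 cm/s = 0.01 m/s, so 0.371 cm/s = 0.371 * 0.01 = 0.00371 m/s. 1 knot = 0.51444444 m/s, so 0.05007 knot = 0.05007 * 0.51444444 = 0.025758233 m/s. Sum: 0.00371 + 0.025758233 = 0.029468233 m/s. 1 mph = 0.44704 m/s, so 0.029468233 m/s = 0.029468233 / 0.44704 = 0.065918561 mph ≈ 0.06592 mph (4 s.f.).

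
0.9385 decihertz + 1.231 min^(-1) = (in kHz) 0.0001144. Check: 1 decihertz = 0.1 Hz, so 0.9385 decihertz = 0.9385 * 0.1 = 0.09385 Hz. 1 min^(-1) = 0.016666667 Hz, so 1.231 min^(-1) = 1.231 * 0.016666667 = 0.020516667 Hz. Sum: 0.09385 + 0.020516667 = 0.11436667 Hz. 1 kHz = 1000 Hz, so 0.11436667 Hz = 0.11436667 / 1000 = 0.00011436667 kHz ≈ 0.0001144 kHz (4 s.f.).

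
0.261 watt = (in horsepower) 0.00035. Check: 0.261 watt = 0.261 W. 1 horsepower = 745.69987 W, so 0.261 W = 0.261 / 745.69987 = 0.00035000677 horsepower ≈ 0.00035 horsepower (4 s.f.).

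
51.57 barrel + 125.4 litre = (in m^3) 1 barrel = 0.15898729 m^3, so 51.57 barrel = 51.57 * 0.15898729 = 8.1989748 m^3. 1 litre = 0.001 m^3, so 125.4 litre = 125.4 * 0.001 = 0.1254 m^3. Sum: 8.1989748 + 0.1254 = 8.3243748 m^3. Result: 8.3243748 m^3 ≈ 8.324 m^3 (4 s.f.). Final answer: 8.324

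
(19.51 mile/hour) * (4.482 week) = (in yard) 2.586e+07. Check: 1 mile/hour = 0.44704 m/s, so 19.51 mile/hour = 19.51 * 0.44704 = 8.7217504 m/s. 1 week = 604800 s, so 4.482 week = 4.482 * 604800 = 2710713.6 s. Combine: 8.7217504 m/s * 2710713.6 s = 23642167 m. 1 yard = 0.9144 m, so 23642167 m = 23642167 / 0.9144 = 25855389 yard ≈ 2.586e+07 yard (4 s.f.).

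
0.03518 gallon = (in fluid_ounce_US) 4.503. Check: 1 gallon = 0.0037854118 m^3, so 0.03518 gallon = 0.03518 * 0.0037854118 = 0.00013317079 m^3. 1 fluid_ounce_US = 2.957353e-05 m^3, so 0.00013317079 m^3 = 0.00013317079 / 2.957353e-05 = 4.50304 fluid_ounce_US ≈ 4.503 fluid_ounce_US (4 s.f.).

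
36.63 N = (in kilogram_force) 1 kilogram_force = 9.80665 N, so 36.63 N = 36.63 / 9.80665 = 3.7352205 kilogram_force ≈ 3.735 kilogram_force (4 s.f.). Final answer: 3.735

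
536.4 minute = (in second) 3.218e+04. Check: 1 minute = 60 s, so 536.4 minute = 536.4 * 60 = 32184 s. 32184 s = 32184 second ≈ 3.218e+04 second (4 s.f.).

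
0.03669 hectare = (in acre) 0.09066. Check: 1 hectare = 10000 m^2, so 0.03669 hectare = 0.03669 * 10000 = 366.9 m^2. 1 acre = 4046.8564 m^2, so 366.9 m^2 = 366.9 / 4046.8564 = 0.090662964 acre ≈ 0.09066 acre (4 s.f.).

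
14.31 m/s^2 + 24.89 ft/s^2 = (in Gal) 14.31 m/s^2 is already in m/s^2. 1 ft/s^2 = 0.3048 m/s^2, so 24.89 ft/s^2 = 24.89 * 0.3048 = 7.586472 m/s^2. Sum: 14.31 + 7.586472 = 21.896472 m/s^2. 1 Gal = 0.01 m/s^2, so 21.896472 m/s^2 = 21.896472 / 0.01 = 2189.6472 Gal ≈ 2190 Gal (4 s.f.). Final answer: 2190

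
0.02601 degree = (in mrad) 1 degree = 0.017453293 rad, so 0.02601 degree = 0.02601 * 0.017453293 = 0.00045396014 rad. 1 mrad = 0.001 rad, so 0.00045396014 rad = 0.00045396014 / 0.001 = 0.45396014 mrad ≈ 0.454 mrad (4 s.f.). Final answer: 0.454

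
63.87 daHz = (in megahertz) 1 daHz = 10 Hz, so 63.87 daHz = 63.87 * 10 = 638.7 Hz. 1 megahertz = 1000000 Hz, so 638.7 Hz = 638.7 / 1000000 = 0.0006387 megahertz. Final answer: 0.0006387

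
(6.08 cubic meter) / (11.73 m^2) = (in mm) 518.3. Check: 6.08 cubic meter = 6.08 m^3. 11.73 m^2 is already in m^2. Combine: 6.08 m^3 / 11.73 m^2 = 0.51832907 m. 1 mm = 0.001 m, so 0.51832907 m = 0.51832907 / 0.001 = 518.32907 mm ≈ 518.3 mm (4 s.f.).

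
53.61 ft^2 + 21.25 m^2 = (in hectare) 1 ft^2 = 0.09290304 m^2, so 53.61 ft^2 = 53.61 * 0.09290304 = 4.980532 m^2. 21.25 m^2 is already in m^2. Sum: 4.980532 + 21.25 = 26.230532 m^2. 1 hectare = 10000 m^2, so 26.230532 m^2 = 26.230532 / 10000 = 0.0026230532 hectare ≈ 0.002623 hectare (4 s.f.). Final answer: 0.002623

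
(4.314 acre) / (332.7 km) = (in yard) 1 acre = 4046.8564 m^2, so 4.314 acre = 4.314 * 4046.8564 = 17458.139 m^2. 1 km = 1000 m, so 332.7 km = 332.7 * 1000 = 332700 m. Combine: 17458.139 m^2 / 332700 m = 0.052474117 m. 1 yard = 0.9144 m, so 0.052474117 m = 0.052474117 / 0.9144 = 0.057386392 yard ≈ 0.05739 yard (4 s.f.). Final answer: 0.05739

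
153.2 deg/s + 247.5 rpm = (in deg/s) 1 deg/s = 0.017453293 rad/s, so 153.2 deg/s = 153.2 * 0.017453293 = 2.6738444 rad/s. 1 rpm = 0.10471976 rad/s, so 247.5 rpm = 247.5 * 0.10471976 = 25.918139 rad/s. Sum: 2.6738444 + 25.918139 = 28.591984 rad/s. 1 deg/s = 0.017453293 rad/s, so 28.591984 rad/s = 28.591984 / 0.017453293 = 1638.2 deg/s ≈ 1638 deg/s (4 s.f.). Final answer: 1638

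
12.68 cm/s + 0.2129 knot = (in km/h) 0.8508. Check: 1 cm/s = 0.01 m/s, so 12.68 cm/s = 12.68 * 0.01 = 0.1268 m/s. 1 knot = 0.51444444 m/s, so 0.2129 knot = 0.2129 * 0.51444444 = 0.10952522 m/s. Sum: 0.1268 + 0.10952522 = 0.23632522 m/s. 1 km/h = 0.27777778 m/s, so 0.23632522 m/s = 0.23632522 / 0.27777778 = 0.8507708 km/h ≈ 0.8508 km/h (4 s.f.).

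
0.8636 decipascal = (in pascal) 0.08636. Check: 1 decipascal = 0.1 Pa, so 0.8636 decipascal = 0.8636 * 0.1 = 0.08636 Pa. 0.08636 Pa = 0.08636 pascal.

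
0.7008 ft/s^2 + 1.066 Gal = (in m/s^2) 1 ft/s^2 = 0.3048 m/s^2, so 0.7008 ft/s^2 = 0.7008 * 0.3048 = 0.21360384 m/s^2. 1 Gal = 0.01 m/s^2, so 1.066 Gal = 1.066 * 0.01 = 0.01066 m/s^2. Sum: 0.21360384 + 0.01066 = 0.22426384 m/s^2. Result: 0.22426384 m/s^2 ≈ 0.2243 m/s^2 (4 s.f.). Final answer: 0.2243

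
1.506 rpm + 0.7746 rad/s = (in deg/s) 1 rpm = 0.10471976 rad/s, so 1.506 rpm = 1.506 * 0.10471976 = 0.15770795 rad/s. 0.7746 rad/s is already in rad/s. Sum: 0.15770795 + 0.7746 = 0.93230795 rad/s. 1 deg/s = 0.017453293 rad/s, so 0.93230795 rad/s = 0.93230795 / 0.017453293 = 53.417311 deg/s ≈ 53.42 deg/s (4 s.f.). Final answer: 53.42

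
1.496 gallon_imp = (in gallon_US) 1 gallon_imp = 0.00454609 m^3, so 1.496 gallon_imp = 1.496 * 0.00454609 = 0.0068009506 m^3. 1 gallon_US = 0.0037854118 m^3, so 0.0068009506 m^3 = 0.0068009506 / 0.0037854118 = 1.7966211 gallon_US ≈ 1.797 gallon_US (4 s.f.). Final answer: 1.797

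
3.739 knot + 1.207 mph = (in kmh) 8.867. Check: 1 knot = 0.51444444 m/s, so 3.739 knot = 3.739 * 0.51444444 = 1.9235078 m/s. 1 mph = 0.44704 m/s, so 1.207 mph = 1.207 * 0.44704 = 0.53957728 m/s. Sum: 1.9235078 + 0.53957728 = 2.4630851 m/s. 1 kmh = 0.27777778 m/s, so 2.4630851 m/s = 2.4630851 / 0.27777778 = 8.8671062 kmh ≈ 8.867 kmh (4 s.f.).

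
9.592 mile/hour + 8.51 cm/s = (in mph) 1 mile/hour = 0.44704 m/s, so 9.592 mile/hour = 9.592 * 0.44704 = 4.2880077 m/s. 1 cm/s = 0.01 m/s, so 8.51 cm/s = 8.51 * 0.01 = 0.0851 m/s. Sum: 4.2880077 + 0.0851 = 4.3731077 m/s. 1 mph = 0.44704 m/s, so 4.3731077 m/s = 4.3731077 / 0.44704 = 9.7823633 mph ≈ 9.782 mph (4 s.f.). Final answer: 9.782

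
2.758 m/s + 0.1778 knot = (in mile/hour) 6.374. Check: 2.758 m/s is already in m/s. 1 knot = 0.51444444 m/s, so 0.1778 knot = 0.1778 * 0.51444444 = 0.091468222 m/s. Sum: 2.758 + 0.091468222 = 2.8494682 m/s. 1 mile/hour = 0.44704 m/s, so 2.8494682 m/s = 2.8494682 / 0.44704 = 6.3740789 mile/hour ≈ 6.374 mile/hour (4 s.f.).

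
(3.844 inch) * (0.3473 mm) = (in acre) 8.379e-09. Check: 1 inch = 0.0254 m, so 3.844 inch = 3.844 * 0.0254 = 0.0976376 m. 1 mm = 0.001 m, so 0.3473 mm = 0.3473 * 0.001 = 0.0003473 m. Combine: 0.0976376 m * 0.0003473 m = 3.3909538e-05 m^2. 1 acre = 4046.8564 m^2, so 3.3909538e-05 m^2 = 3.3909538e-05 / 4046.8564 = 8.3792294e-09 acre ≈ 8.379e-09 acre (4 s.f.).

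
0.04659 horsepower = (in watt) 34.74. Check: 1 horsepower = 745.69987 W, so 0.04659 horsepower = 0.04659 * 745.69987 = 34.742157 W. 34.742157 W = 34.742157 watt ≈ 34.74 watt (4 s.f.).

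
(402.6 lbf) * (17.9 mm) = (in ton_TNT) 1 lbf = 4.4482216 N, so 402.6 lbf = 402.6 * 4.4482216 = 1790.854 N. 1 mm = 0.001 m, so 17.9 mm = 17.9 * 0.001 = 0.0179 m. Combine: 1790.854 N * 0.0179 m = 32.056287 J. 1 ton_TNT = 4.184e+09 J, so 32.056287 J = 32.056287 / 4.184e+09 = 7.6616365e-09 ton_TNT ≈ 7.662e-09 ton_TNT (4 s.f.). Final answer: 7.662e-09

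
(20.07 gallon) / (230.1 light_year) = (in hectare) 1 gallon = 0.0037854118 m^3, so 20.07 gallon = 20.07 * 0.0037854118 = 0.075973215 m^3. 1 light_year = 9.4607305e+15 m, so 230.1 light_year = 230.1 * 9.4607305e+15 = 2.1769141e+18 m. Combine: 0.075973215 m^3 / 2.1769141e+18 m = 3.4899501e-20 m^2. 1 hectare = 10000 m^2, so 3.4899501e-20 m^2 = 3.4899501e-20 / 10000 = 3.4899501e-24 hectare ≈ 3.49e-24 hectare (4 s.f.). Final answer: 3.49e-24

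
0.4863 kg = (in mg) 4.863e+05. Check: 1 mg = 1e-06 kg, so 0.4863 kg = 0.4863 / 1e-06 = 486300 mg ≈ 4.863e+05 mg (4 s.f.).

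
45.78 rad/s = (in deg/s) 1 deg/s = 0.017453293 rad/s, so 45.78 rad/s = 45.78 / 0.017453293 = 2623.0008 deg/s ≈ 2623 deg/s (4 s.f.). Final answer: 2623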